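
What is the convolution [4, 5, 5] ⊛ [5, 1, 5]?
y[0] = 4×5 = 20; y[1] = 4×1 + 5×5 = 29; y[2] = 4×5 + 5×1 + 5×5 = 50; y[3] = 5×5 + 5×1 = 30; y[4] = 5×5 = 25

[20, 29, 50, 30, 25]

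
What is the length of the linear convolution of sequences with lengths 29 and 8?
Linear/full convolution length: m + n - 1 = 29 + 8 - 1 = 36

36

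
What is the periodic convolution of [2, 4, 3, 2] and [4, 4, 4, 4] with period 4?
Use y[k] = Σ_j f[j]·g[(k-j) mod 4]. y[0] = 2×4 + 4×4 + 3×4 + 2×4 = 44; y[1] = 2×4 + 4×4 + 3×4 + 2×4 = 44; y[2] = 2×4 + 4×4 + 3×4 + 2×4 = 44; y[3] = 2×4 + 4×4 + 3×4 + 2×4 = 44. Result: [44, 44, 44, 44]

[44, 44, 44, 44]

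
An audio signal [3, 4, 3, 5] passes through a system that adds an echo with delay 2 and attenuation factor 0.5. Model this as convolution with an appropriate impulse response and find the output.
Direct-path + delayed-attenuated-path model → impulse response h = [1, 0, 0.5] (1 at lag 0, 0.5 at lag 2). Output y[n] = x[n] + 0.5·x[n - 2] (with x[n] = 0 outside 0..3): y[0] = 3 + 0.5×0 = 3; y[1] = 4 + 0.5×0 = 4; y[2] = 3 + 0.5×3 = 4.5; y[3] = 5 + 0.5×4 = 7.0; y[4] = 0 + 0.5×3 = 1.5; y[5] = 0 + 0.5×5 = 2.5. So y = [3, 4, 4.5, 7.0, 1.5, 2.5]

[3, 4, 4.5, 7.0, 1.5, 2.5]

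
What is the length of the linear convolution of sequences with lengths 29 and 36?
Linear/full convolution length: m + n - 1 = 29 + 36 - 1 = 64

64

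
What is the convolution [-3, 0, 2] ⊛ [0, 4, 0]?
y[0] = -3×0 = 0; y[1] = -3×4 + 0×0 = -12; y[2] = -3×0 + 0×4 + 2×0 = 0; y[3] = 0×0 + 2×4 = 8; y[4] = 2×0 = 0

[0, -12, 0, 8, 0]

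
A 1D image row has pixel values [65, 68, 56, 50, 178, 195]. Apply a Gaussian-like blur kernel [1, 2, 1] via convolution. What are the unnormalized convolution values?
Convolve image row [65, 68, 56, 50, 178, 195] with kernel [1, 2, 1]: y[0] = 65×1 = 65; y[1] = 65×2 + 68×1 = 198; y[2] = 65×1 + 68×2 + 56×1 = 257; y[3] = 68×1 + 56×2 + 50×1 = 230; y[4] = 56×1 + 50×2 + 178×1 = 334; y[5] = 50×1 + 178×2 + 195×1 = 601; y[6] = 178×1 + 195×2 = 568; y[7] = 195×1 = 195 → [65, 198, 257, 230, 334, 601, 568, 195]. Normalization factor = sum(kernel) = 4.

[65, 198, 257, 230, 334, 601, 568, 195]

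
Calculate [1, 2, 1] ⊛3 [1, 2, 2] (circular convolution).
Use y[k] = Σ_j x[j]·h[(k-j) mod 3]. y[0] = 1×1 + 2×2 + 1×2 = 7; y[1] = 1×2 + 2×1 + 1×2 = 6; y[2] = 1×2 + 2×2 + 1×1 = 7. Result: [7, 6, 7]

[7, 6, 7]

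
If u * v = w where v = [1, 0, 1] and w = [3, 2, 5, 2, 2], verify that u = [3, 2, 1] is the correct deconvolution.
Forward-compute [3, 2, 1] * [1, 0, 1]: w[0] = 3×1 = 3; w[1] = 3×0 + 2×1 = 2; w[2] = 3×1 + 2×0 + 1×1 = 4; w[3] = 2×1 + 1×0 = 2; w[4] = 1×1 = 1 → [3, 2, 4, 2, 1]. Does not match given w = [3, 2, 5, 2, 2].

Not verified. [3, 2, 1] * [1, 0, 1] = [3, 2, 4, 2, 1], which differs from [3, 2, 5, 2, 2] at index 2.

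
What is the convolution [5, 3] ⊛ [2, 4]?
y[0] = 5×2 = 10; y[1] = 5×4 + 3×2 = 26; y[2] = 3×4 = 12

[10, 26, 12]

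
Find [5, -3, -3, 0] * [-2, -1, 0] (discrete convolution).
y[0] = 5×-2 = -10; y[1] = 5×-1 + -3×-2 = 1; y[2] = 5×0 + -3×-1 + -3×-2 = 9; y[3] = -3×0 + -3×-1 + 0×-2 = 3; y[4] = -3×0 + 0×-1 = 0; y[5] = 0×0 = 0

[-10, 1, 9, 3, 0, 0]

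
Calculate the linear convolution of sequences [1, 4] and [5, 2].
y[0] = 1×5 = 5; y[1] = 1×2 + 4×5 = 22; y[2] = 4×2 = 8

[5, 22, 8]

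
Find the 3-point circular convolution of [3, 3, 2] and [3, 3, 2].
Use y[k] = Σ_j x[j]·h[(k-j) mod 3]. y[0] = 3×3 + 3×2 + 2×3 = 21; y[1] = 3×3 + 3×3 + 2×2 = 22; y[2] = 3×2 + 3×3 + 2×3 = 21. Result: [21, 22, 21]

[21, 22, 21]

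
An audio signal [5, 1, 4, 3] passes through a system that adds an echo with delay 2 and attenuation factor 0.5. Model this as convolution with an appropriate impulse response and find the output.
Direct-path + delayed-attenuated-path model → impulse response h = [1, 0, 0.5] (1 at lag 0, 0.5 at lag 2). Output y[n] = x[n] + 0.5·x[n - 2] (with x[n] = 0 outside 0..3): y[0] = 5 + 0.5×0 = 5; y[1] = 1 + 0.5×0 = 1; y[2] = 4 + 0.5×5 = 6.5; y[3] = 3 + 0.5×1 = 3.5; y[4] = 0 + 0.5×4 = 2.0; y[5] = 0 + 0.5×3 = 1.5. So y = [5, 1, 6.5, 3.5, 2.0, 1.5]

[5, 1, 6.5, 3.5, 2.0, 1.5]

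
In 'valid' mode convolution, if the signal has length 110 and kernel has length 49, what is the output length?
'Valid' mode counts only positions where the kernel fully overlaps the signal: m - n + 1 = 110 - 49 + 1 = 62

62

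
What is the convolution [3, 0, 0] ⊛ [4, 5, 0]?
y[0] = 3×4 = 12; y[1] = 3×5 + 0×4 = 15; y[2] = 3×0 + 0×5 + 0×4 = 0; y[3] = 0×0 + 0×5 = 0; y[4] = 0×0 = 0

[12, 15, 0, 0, 0]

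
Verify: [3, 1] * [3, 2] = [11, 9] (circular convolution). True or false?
Recompute circular convolution of [3, 1] and [3, 2]: y[0] = 3×3 + 1×2 = 11; y[1] = 3×2 + 1×3 = 9 → [11, 9]. Given [11, 9] matches, so answer: Yes

Yes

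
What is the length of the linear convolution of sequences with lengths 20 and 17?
Linear/full convolution length: m + n - 1 = 20 + 17 - 1 = 36

36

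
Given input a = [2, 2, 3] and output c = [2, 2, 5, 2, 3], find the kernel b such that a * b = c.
Output length 5 = len(a) + len(b) - 1 ⇒ len(b) = 3. Solve b forward using b[k] = (c[k] - Σ_{i≥1} a[i]·b[k-i]) / a[0]: b[0] = c[0] / a[0] = 2 / 2 = 1; b[1] = (c[1] - 2×1) / a[0] = (2 - 2×1) / 2 = 0; b[2] = (c[2] - 2×0 - 3×1) / a[0] = (5 - 2×0 - 3×1) / 2 = 1. So b = [1, 0, 1]. Forward-check [2, 2, 3] * [1, 0, 1]: c[0] = 2×1 = 2; c[1] = 2×0 + 2×1 = 2; c[2] = 2×1 + 2×0 + 3×1 = 5; c[3] = 2×1 + 3×0 = 2; c[4] = 3×1 = 3 → [2, 2, 5, 2, 3] ✓

[1, 0, 1]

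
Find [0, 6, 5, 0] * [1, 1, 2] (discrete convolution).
y[0] = 0×1 = 0; y[1] = 0×1 + 6×1 = 6; y[2] = 0×2 + 6×1 + 5×1 = 11; y[3] = 6×2 + 5×1 + 0×1 = 17; y[4] = 5×2 + 0×1 = 10; y[5] = 0×2 = 0

[0, 6, 11, 17, 10, 0]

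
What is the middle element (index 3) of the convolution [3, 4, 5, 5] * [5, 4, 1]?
Use y[k] = Σ_i a[i]·b[k-i] at k=3. y[3] = 4×1 + 5×4 + 5×5 = 49

49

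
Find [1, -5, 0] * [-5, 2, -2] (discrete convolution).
y[0] = 1×-5 = -5; y[1] = 1×2 + -5×-5 = 27; y[2] = 1×-2 + -5×2 + 0×-5 = -12; y[3] = -5×-2 + 0×2 = 10; y[4] = 0×-2 = 0

[-5, 27, -12, 10, 0]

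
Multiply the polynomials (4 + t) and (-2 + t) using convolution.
Ascending coefficients: a = [4, 1], b = [-2, 1]. c[0] = 4×-2 = -8; c[1] = 4×1 + 1×-2 = 2; c[2] = 1×1 = 1. Result coefficients: [-8, 2, 1] → -8 + 2t + t^2

-8 + 2t + t^2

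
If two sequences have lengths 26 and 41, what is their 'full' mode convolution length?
Linear/full convolution length: m + n - 1 = 26 + 41 - 1 = 66

66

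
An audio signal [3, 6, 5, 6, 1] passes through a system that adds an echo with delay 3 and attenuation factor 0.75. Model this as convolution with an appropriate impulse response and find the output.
Direct-path + delayed-attenuated-path model → impulse response h = [1, 0, 0, 0.75] (1 at lag 0, 0.75 at lag 3). Output y[n] = x[n] + 0.75·x[n - 3] (with x[n] = 0 outside 0..4): y[0] = 3 + 0.75×0 = 3; y[1] = 6 + 0.75×0 = 6; y[2] = 5 + 0.75×0 = 5; y[3] = 6 + 0.75×3 = 8.25; y[4] = 1 + 0.75×6 = 5.5; y[5] = 0 + 0.75×5 = 3.75; y[6] = 0 + 0.75×6 = 4.5; y[7] = 0 + 0.75×1 = 0.75. So y = [3, 6, 5, 8.25, 5.5, 3.75, 4.5, 0.75]

[3, 6, 5, 8.25, 5.5, 3.75, 4.5, 0.75]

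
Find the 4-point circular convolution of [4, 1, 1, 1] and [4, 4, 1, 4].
Use y[k] = Σ_j a[j]·b[(k-j) mod 4]. y[0] = 4×4 + 1×4 + 1×1 + 1×4 = 25; y[1] = 4×4 + 1×4 + 1×4 + 1×1 = 25; y[2] = 4×1 + 1×4 + 1×4 + 1×4 = 16; y[3] = 4×4 + 1×1 + 1×4 + 1×4 = 25. Result: [25, 25, 16, 25]

[25, 25, 16, 25]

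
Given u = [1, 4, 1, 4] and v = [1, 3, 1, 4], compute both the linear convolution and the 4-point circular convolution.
Linear: y_lin[0] = 1×1 = 1; y_lin[1] = 1×3 + 4×1 = 7; y_lin[2] = 1×1 + 4×3 + 1×1 = 14; y_lin[3] = 1×4 + 4×1 + 1×3 + 4×1 = 15; y_lin[4] = 4×4 + 1×1 + 4×3 = 29; y_lin[5] = 1×4 + 4×1 = 8; y_lin[6] = 4×4 = 16 → [1, 7, 14, 15, 29, 8, 16]. Circular (length 4): y[0] = 1×1 + 4×4 + 1×1 + 4×3 = 30; y[1] = 1×3 + 4×1 + 1×4 + 4×1 = 15; y[2] = 1×1 + 4×3 + 1×1 + 4×4 = 30; y[3] = 1×4 + 4×1 + 1×3 + 4×1 = 15 → [30, 15, 30, 15]

Linear: [1, 7, 14, 15, 29, 8, 16], Circular: [30, 15, 30, 15]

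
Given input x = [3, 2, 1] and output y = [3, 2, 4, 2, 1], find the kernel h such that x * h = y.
Output length 5 = len(x) + len(h) - 1 ⇒ len(h) = 3. Solve h forward using h[k] = (y[k] - Σ_{i≥1} x[i]·h[k-i]) / x[0]: h[0] = y[0] / x[0] = 3 / 3 = 1; h[1] = (y[1] - 2×1) / x[0] = (2 - 2×1) / 3 = 0; h[2] = (y[2] - 2×0 - 1×1) / x[0] = (4 - 2×0 - 1×1) / 3 = 1. So h = [1, 0, 1]. Forward-check [3, 2, 1] * [1, 0, 1]: y[0] = 3×1 = 3; y[1] = 3×0 + 2×1 = 2; y[2] = 3×1 + 2×0 + 1×1 = 4; y[3] = 2×1 + 1×0 = 2; y[4] = 1×1 = 1 → [3, 2, 4, 2, 1] ✓

[1, 0, 1]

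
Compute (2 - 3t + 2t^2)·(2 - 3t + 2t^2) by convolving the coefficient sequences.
Ascending coefficients: a = [2, -3, 2], b = [2, -3, 2]. c[0] = 2×2 = 4; c[1] = 2×-3 + -3×2 = -12; c[2] = 2×2 + -3×-3 + 2×2 = 17; c[3] = -3×2 + 2×-3 = -12; c[4] = 2×2 = 4. Result coefficients: [4, -12, 17, -12, 4] → 4 - 12t + 17t^2 - 12t^3 + 4t^4

4 - 12t + 17t^2 - 12t^3 + 4t^4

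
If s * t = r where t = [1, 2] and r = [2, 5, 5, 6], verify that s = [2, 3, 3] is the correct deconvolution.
Forward-compute [2, 3, 3] * [1, 2]: r[0] = 2×1 = 2; r[1] = 2×2 + 3×1 = 7; r[2] = 3×2 + 3×1 = 9; r[3] = 3×2 = 6 → [2, 7, 9, 6]. Does not match given r = [2, 5, 5, 6].

Not verified. [2, 3, 3] * [1, 2] = [2, 7, 9, 6], which differs from [2, 5, 5, 6] at index 1.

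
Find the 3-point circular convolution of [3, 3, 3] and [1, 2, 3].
Use y[k] = Σ_j f[j]·g[(k-j) mod 3]. y[0] = 3×1 + 3×3 + 3×2 = 18; y[1] = 3×2 + 3×1 + 3×3 = 18; y[2] = 3×3 + 3×2 + 3×1 = 18. Result: [18, 18, 18]

[18, 18, 18]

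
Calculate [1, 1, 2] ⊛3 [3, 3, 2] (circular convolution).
Use y[k] = Σ_j a[j]·b[(k-j) mod 3]. y[0] = 1×3 + 1×2 + 2×3 = 11; y[1] = 1×3 + 1×3 + 2×2 = 10; y[2] = 1×2 + 1×3 + 2×3 = 11. Result: [11, 10, 11]

[11, 10, 11]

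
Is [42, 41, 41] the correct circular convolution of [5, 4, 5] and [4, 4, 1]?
Recompute circular convolution of [5, 4, 5] and [4, 4, 1]: y[0] = 5×4 + 4×1 + 5×4 = 44; y[1] = 5×4 + 4×4 + 5×1 = 41; y[2] = 5×1 + 4×4 + 5×4 = 41 → [44, 41, 41]. Compare to given [42, 41, 41]: they differ at index 0: given 42, correct 44, so answer: No

No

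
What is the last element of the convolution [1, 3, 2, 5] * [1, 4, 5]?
Use y[k] = Σ_i a[i]·b[k-i] at k=5. y[5] = 5×5 = 25

25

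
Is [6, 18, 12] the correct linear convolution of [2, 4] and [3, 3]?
Recompute linear convolution of [2, 4] and [3, 3]: y[0] = 2×3 = 6; y[1] = 2×3 + 4×3 = 18; y[2] = 4×3 = 12 → [6, 18, 12]. Given [6, 18, 12] matches, so answer: Yes

Yes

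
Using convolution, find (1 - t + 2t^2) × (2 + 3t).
Ascending coefficients: a = [1, -1, 2], b = [2, 3]. c[0] = 1×2 = 2; c[1] = 1×3 + -1×2 = 1; c[2] = -1×3 + 2×2 = 1; c[3] = 2×3 = 6. Result coefficients: [2, 1, 1, 6] → 2 + t + t^2 + 6t^3

2 + t + t^2 + 6t^3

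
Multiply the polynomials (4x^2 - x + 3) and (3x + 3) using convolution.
Ascending coefficients: a = [3, -1, 4], b = [3, 3]. c[0] = 3×3 = 9; c[1] = 3×3 + -1×3 = 6; c[2] = -1×3 + 4×3 = 9; c[3] = 4×3 = 12. Result coefficients: [9, 6, 9, 12] → 12x^3 + 9x^2 + 6x + 9

12x^3 + 9x^2 + 6x + 9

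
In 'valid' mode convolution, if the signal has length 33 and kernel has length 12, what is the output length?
'Valid' mode counts only positions where the kernel fully overlaps the signal: m - n + 1 = 33 - 12 + 1 = 22

22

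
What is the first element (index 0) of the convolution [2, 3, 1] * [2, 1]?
Use y[k] = Σ_i a[i]·b[k-i] at k=0. y[0] = 2×2 = 4

4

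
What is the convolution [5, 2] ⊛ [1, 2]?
y[0] = 5×1 = 5; y[1] = 5×2 + 2×1 = 12; y[2] = 2×2 = 4

[5, 12, 4]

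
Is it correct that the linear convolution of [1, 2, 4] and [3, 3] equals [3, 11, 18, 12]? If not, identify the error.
Recompute linear convolution of [1, 2, 4] and [3, 3]: y[0] = 1×3 = 3; y[1] = 1×3 + 2×3 = 9; y[2] = 2×3 + 4×3 = 18; y[3] = 4×3 = 12 → [3, 9, 18, 12]. Compare to given [3, 11, 18, 12]: they differ at index 1: given 11, correct 9, so answer: No

No. Error at index 1: given 11, correct 9.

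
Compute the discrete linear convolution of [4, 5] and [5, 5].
y[0] = 4×5 = 20; y[1] = 4×5 + 5×5 = 45; y[2] = 5×5 = 25

[20, 45, 25]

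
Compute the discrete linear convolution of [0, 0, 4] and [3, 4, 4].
y[0] = 0×3 = 0; y[1] = 0×4 + 0×3 = 0; y[2] = 0×4 + 0×4 + 4×3 = 12; y[3] = 0×4 + 4×4 = 16; y[4] = 4×4 = 16

[0, 0, 12, 16, 16]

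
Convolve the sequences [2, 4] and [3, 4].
y[0] = 2×3 = 6; y[1] = 2×4 + 4×3 = 20; y[2] = 4×4 = 16

[6, 20, 16]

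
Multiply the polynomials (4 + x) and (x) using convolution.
Ascending coefficients: a = [4, 1], b = [0, 1]. c[0] = 4×0 = 0; c[1] = 4×1 + 1×0 = 4; c[2] = 1×1 = 1. Result coefficients: [0, 4, 1] → 4x + x^2

4x + x^2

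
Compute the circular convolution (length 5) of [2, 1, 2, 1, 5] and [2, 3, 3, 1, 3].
Use y[k] = Σ_j f[j]·g[(k-j) mod 5]. y[0] = 2×2 + 1×3 + 2×1 + 1×3 + 5×3 = 27; y[1] = 2×3 + 1×2 + 2×3 + 1×1 + 5×3 = 30; y[2] = 2×3 + 1×3 + 2×2 + 1×3 + 5×1 = 21; y[3] = 2×1 + 1×3 + 2×3 + 1×2 + 5×3 = 28; y[4] = 2×3 + 1×1 + 2×3 + 1×3 + 5×2 = 26. Result: [27, 30, 21, 28, 26]

[27, 30, 21, 28, 26]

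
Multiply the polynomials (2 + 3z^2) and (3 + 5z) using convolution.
Ascending coefficients: a = [2, 0, 3], b = [3, 5]. c[0] = 2×3 = 6; c[1] = 2×5 + 0×3 = 10; c[2] = 0×5 + 3×3 = 9; c[3] = 3×5 = 15. Result coefficients: [6, 10, 9, 15] → 6 + 10z + 9z^2 + 15z^3

6 + 10z + 9z^2 + 15z^3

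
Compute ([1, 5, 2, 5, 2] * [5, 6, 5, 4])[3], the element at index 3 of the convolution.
Use y[k] = Σ_i a[i]·b[k-i] at k=3. y[3] = 1×4 + 5×5 + 2×6 + 5×5 = 66

66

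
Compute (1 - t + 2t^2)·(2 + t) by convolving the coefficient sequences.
Ascending coefficients: a = [1, -1, 2], b = [2, 1]. c[0] = 1×2 = 2; c[1] = 1×1 + -1×2 = -1; c[2] = -1×1 + 2×2 = 3; c[3] = 2×1 = 2. Result coefficients: [2, -1, 3, 2] → 2 - t + 3t^2 + 2t^3

2 - t + 3t^2 + 2t^3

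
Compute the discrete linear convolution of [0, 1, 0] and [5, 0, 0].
y[0] = 0×5 = 0; y[1] = 0×0 + 1×5 = 5; y[2] = 0×0 + 1×0 + 0×5 = 0; y[3] = 1×0 + 0×0 = 0; y[4] = 0×0 = 0

[0, 5, 0, 0, 0]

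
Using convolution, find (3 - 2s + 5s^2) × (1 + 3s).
Ascending coefficients: a = [3, -2, 5], b = [1, 3]. c[0] = 3×1 = 3; c[1] = 3×3 + -2×1 = 7; c[2] = -2×3 + 5×1 = -1; c[3] = 5×3 = 15. Result coefficients: [3, 7, -1, 15] → 3 + 7s - s^2 + 15s^3

3 + 7s - s^2 + 15s^3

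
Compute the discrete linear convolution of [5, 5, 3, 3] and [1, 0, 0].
y[0] = 5×1 = 5; y[1] = 5×0 + 5×1 = 5; y[2] = 5×0 + 5×0 + 3×1 = 3; y[3] = 5×0 + 3×0 + 3×1 = 3; y[4] = 3×0 + 3×0 = 0; y[5] = 3×0 = 0

[5, 5, 3, 3, 0, 0]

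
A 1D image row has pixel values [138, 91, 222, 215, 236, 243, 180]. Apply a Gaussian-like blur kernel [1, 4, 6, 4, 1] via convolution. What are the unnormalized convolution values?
Convolve image row [138, 91, 222, 215, 236, 243, 180] with kernel [1, 4, 6, 4, 1]: y[0] = 138×1 = 138; y[1] = 138×4 + 91×1 = 643; y[2] = 138×6 + 91×4 + 222×1 = 1414; y[3] = 138×4 + 91×6 + 222×4 + 215×1 = 2201; y[4] = 138×1 + 91×4 + 222×6 + 215×4 + 236×1 = 2930; y[5] = 91×1 + 222×4 + 215×6 + 236×4 + 243×1 = 3456; y[6] = 222×1 + 215×4 + 236×6 + 243×4 + 180×1 = 3650; y[7] = 215×1 + 236×4 + 243×6 + 180×4 = 3337; y[8] = 236×1 + 243×4 + 180×6 = 2288; y[9] = 243×1 + 180×4 = 963; y[10] = 180×1 = 180 → [138, 643, 1414, 2201, 2930, 3456, 3650, 3337, 2288, 963, 180]. Normalization factor = sum(kernel) = 16.

[138, 643, 1414, 2201, 2930, 3456, 3650, 3337, 2288, 963, 180]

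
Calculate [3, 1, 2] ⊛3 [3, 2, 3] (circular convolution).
Use y[k] = Σ_j f[j]·g[(k-j) mod 3]. y[0] = 3×3 + 1×3 + 2×2 = 16; y[1] = 3×2 + 1×3 + 2×3 = 15; y[2] = 3×3 + 1×2 + 2×3 = 17. Result: [16, 15, 17]

[16, 15, 17]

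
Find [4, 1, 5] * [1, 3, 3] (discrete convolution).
y[0] = 4×1 = 4; y[1] = 4×3 + 1×1 = 13; y[2] = 4×3 + 1×3 + 5×1 = 20; y[3] = 1×3 + 5×3 = 18; y[4] = 5×3 = 15

[4, 13, 20, 18, 15]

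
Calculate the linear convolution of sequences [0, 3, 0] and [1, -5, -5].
y[0] = 0×1 = 0; y[1] = 0×-5 + 3×1 = 3; y[2] = 0×-5 + 3×-5 + 0×1 = -15; y[3] = 3×-5 + 0×-5 = -15; y[4] = 0×-5 = 0

[0, 3, -15, -15, 0]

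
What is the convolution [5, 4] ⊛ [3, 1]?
y[0] = 5×3 = 15; y[1] = 5×1 + 4×3 = 17; y[2] = 4×1 = 4

[15, 17, 4]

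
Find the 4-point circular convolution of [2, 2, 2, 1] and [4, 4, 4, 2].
Use y[k] = Σ_j a[j]·b[(k-j) mod 4]. y[0] = 2×4 + 2×2 + 2×4 + 1×4 = 24; y[1] = 2×4 + 2×4 + 2×2 + 1×4 = 24; y[2] = 2×4 + 2×4 + 2×4 + 1×2 = 26; y[3] = 2×2 + 2×4 + 2×4 + 1×4 = 24. Result: [24, 24, 26, 24]

[24, 24, 26, 24]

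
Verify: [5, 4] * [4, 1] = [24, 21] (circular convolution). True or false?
Recompute circular convolution of [5, 4] and [4, 1]: y[0] = 5×4 + 4×1 = 24; y[1] = 5×1 + 4×4 = 21 → [24, 21]. Given [24, 21] matches, so answer: Yes

Yes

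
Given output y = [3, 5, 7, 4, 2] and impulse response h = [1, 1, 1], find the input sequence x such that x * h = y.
Deconvolve y=[3, 5, 7, 4, 2] by h=[1, 1, 1]. Since h[0]=1, solve forward: x[0] = y[0] / 1 = 3; x[1] = (y[1] - 3×1) / 1 = 2; x[2] = (y[2] - 2×1 - 3×1) / 1 = 2. So x = [3, 2, 2]. Check by forward convolution: y[0] = 3×1 = 3; y[1] = 3×1 + 2×1 = 5; y[2] = 3×1 + 2×1 + 2×1 = 7; y[3] = 2×1 + 2×1 = 4; y[4] = 2×1 = 2

[3, 2, 2]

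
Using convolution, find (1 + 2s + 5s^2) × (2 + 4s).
Ascending coefficients: a = [1, 2, 5], b = [2, 4]. c[0] = 1×2 = 2; c[1] = 1×4 + 2×2 = 8; c[2] = 2×4 + 5×2 = 18; c[3] = 5×4 = 20. Result coefficients: [2, 8, 18, 20] → 2 + 8s + 18s^2 + 20s^3

2 + 8s + 18s^2 + 20s^3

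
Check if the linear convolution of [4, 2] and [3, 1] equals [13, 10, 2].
Recompute linear convolution of [4, 2] and [3, 1]: y[0] = 4×3 = 12; y[1] = 4×1 + 2×3 = 10; y[2] = 2×1 = 2 → [12, 10, 2]. Compare to given [13, 10, 2]: they differ at index 0: given 13, correct 12, so answer: No

No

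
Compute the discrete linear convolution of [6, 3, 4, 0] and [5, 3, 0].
y[0] = 6×5 = 30; y[1] = 6×3 + 3×5 = 33; y[2] = 6×0 + 3×3 + 4×5 = 29; y[3] = 3×0 + 4×3 + 0×5 = 12; y[4] = 4×0 + 0×3 = 0; y[5] = 0×0 = 0

[30, 33, 29, 12, 0, 0]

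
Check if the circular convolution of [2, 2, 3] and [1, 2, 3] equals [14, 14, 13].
Recompute circular convolution of [2, 2, 3] and [1, 2, 3]: y[0] = 2×1 + 2×3 + 3×2 = 14; y[1] = 2×2 + 2×1 + 3×3 = 15; y[2] = 2×3 + 2×2 + 3×1 = 13 → [14, 15, 13]. Compare to given [14, 14, 13]: they differ at index 1: given 14, correct 15, so answer: No

No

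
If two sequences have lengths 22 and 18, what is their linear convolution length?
Linear/full convolution length: m + n - 1 = 22 + 18 - 1 = 39

39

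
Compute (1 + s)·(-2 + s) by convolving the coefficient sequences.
Ascending coefficients: a = [1, 1], b = [-2, 1]. c[0] = 1×-2 = -2; c[1] = 1×1 + 1×-2 = -1; c[2] = 1×1 = 1. Result coefficients: [-2, -1, 1] → -2 - s + s^2

-2 - s + s^2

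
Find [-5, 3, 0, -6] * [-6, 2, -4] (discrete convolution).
y[0] = -5×-6 = 30; y[1] = -5×2 + 3×-6 = -28; y[2] = -5×-4 + 3×2 + 0×-6 = 26; y[3] = 3×-4 + 0×2 + -6×-6 = 24; y[4] = 0×-4 + -6×2 = -12; y[5] = -6×-4 = 24

[30, -28, 26, 24, -12, 24]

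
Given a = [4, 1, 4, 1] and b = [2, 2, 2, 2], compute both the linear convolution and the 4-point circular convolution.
Linear: y_lin[0] = 4×2 = 8; y_lin[1] = 4×2 + 1×2 = 10; y_lin[2] = 4×2 + 1×2 + 4×2 = 18; y_lin[3] = 4×2 + 1×2 + 4×2 + 1×2 = 20; y_lin[4] = 1×2 + 4×2 + 1×2 = 12; y_lin[5] = 4×2 + 1×2 = 10; y_lin[6] = 1×2 = 2 → [8, 10, 18, 20, 12, 10, 2]. Circular (length 4): y[0] = 4×2 + 1×2 + 4×2 + 1×2 = 20; y[1] = 4×2 + 1×2 + 4×2 + 1×2 = 20; y[2] = 4×2 + 1×2 + 4×2 + 1×2 = 20; y[3] = 4×2 + 1×2 + 4×2 + 1×2 = 20 → [20, 20, 20, 20]

Linear: [8, 10, 18, 20, 12, 10, 2], Circular: [20, 20, 20, 20]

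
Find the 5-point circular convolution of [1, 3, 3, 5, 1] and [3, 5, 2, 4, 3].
Use y[k] = Σ_j x[j]·h[(k-j) mod 5]. y[0] = 1×3 + 3×3 + 3×4 + 5×2 + 1×5 = 39; y[1] = 1×5 + 3×3 + 3×3 + 5×4 + 1×2 = 45; y[2] = 1×2 + 3×5 + 3×3 + 5×3 + 1×4 = 45; y[3] = 1×4 + 3×2 + 3×5 + 5×3 + 1×3 = 43; y[4] = 1×3 + 3×4 + 3×2 + 5×5 + 1×3 = 49. Result: [39, 45, 45, 43, 49]

[39, 45, 45, 43, 49]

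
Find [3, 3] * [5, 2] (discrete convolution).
y[0] = 3×5 = 15; y[1] = 3×2 + 3×5 = 21; y[2] = 3×2 = 6

[15, 21, 6]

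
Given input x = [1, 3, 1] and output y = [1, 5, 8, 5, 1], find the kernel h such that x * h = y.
Output length 5 = len(x) + len(h) - 1 ⇒ len(h) = 3. Solve h forward using h[k] = (y[k] - Σ_{i≥1} x[i]·h[k-i]) / x[0]: h[0] = y[0] / x[0] = 1 / 1 = 1; h[1] = (y[1] - 3×1) / x[0] = (5 - 3×1) / 1 = 2; h[2] = (y[2] - 3×2 - 1×1) / x[0] = (8 - 3×2 - 1×1) / 1 = 1. So h = [1, 2, 1]. Forward-check [1, 3, 1] * [1, 2, 1]: y[0] = 1×1 = 1; y[1] = 1×2 + 3×1 = 5; y[2] = 1×1 + 3×2 + 1×1 = 8; y[3] = 3×1 + 1×2 = 5; y[4] = 1×1 = 1 → [1, 5, 8, 5, 1] ✓

[1, 2, 1]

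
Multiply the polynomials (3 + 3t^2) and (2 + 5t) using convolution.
Ascending coefficients: a = [3, 0, 3], b = [2, 5]. c[0] = 3×2 = 6; c[1] = 3×5 + 0×2 = 15; c[2] = 0×5 + 3×2 = 6; c[3] = 3×5 = 15. Result coefficients: [6, 15, 6, 15] → 6 + 15t + 6t^2 + 15t^3

6 + 15t + 6t^2 + 15t^3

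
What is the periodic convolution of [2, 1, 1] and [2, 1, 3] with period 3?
Use y[k] = Σ_j x[j]·h[(k-j) mod 3]. y[0] = 2×2 + 1×3 + 1×1 = 8; y[1] = 2×1 + 1×2 + 1×3 = 7; y[2] = 2×3 + 1×1 + 1×2 = 9. Result: [8, 7, 9]

[8, 7, 9]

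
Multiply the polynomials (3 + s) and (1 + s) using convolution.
Ascending coefficients: a = [3, 1], b = [1, 1]. c[0] = 3×1 = 3; c[1] = 3×1 + 1×1 = 4; c[2] = 1×1 = 1. Result coefficients: [3, 4, 1] → 3 + 4s + s^2

3 + 4s + s^2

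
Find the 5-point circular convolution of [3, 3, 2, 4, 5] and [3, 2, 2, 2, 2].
Use y[k] = Σ_j x[j]·h[(k-j) mod 5]. y[0] = 3×3 + 3×2 + 2×2 + 4×2 + 5×2 = 37; y[1] = 3×2 + 3×3 + 2×2 + 4×2 + 5×2 = 37; y[2] = 3×2 + 3×2 + 2×3 + 4×2 + 5×2 = 36; y[3] = 3×2 + 3×2 + 2×2 + 4×3 + 5×2 = 38; y[4] = 3×2 + 3×2 + 2×2 + 4×2 + 5×3 = 39. Result: [37, 37, 36, 38, 39]

[37, 37, 36, 38, 39]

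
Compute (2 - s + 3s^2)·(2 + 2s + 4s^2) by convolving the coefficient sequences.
Ascending coefficients: a = [2, -1, 3], b = [2, 2, 4]. c[0] = 2×2 = 4; c[1] = 2×2 + -1×2 = 2; c[2] = 2×4 + -1×2 + 3×2 = 12; c[3] = -1×4 + 3×2 = 2; c[4] = 3×4 = 12. Result coefficients: [4, 2, 12, 2, 12] → 4 + 2s + 12s^2 + 2s^3 + 12s^4

4 + 2s + 12s^2 + 2s^3 + 12s^4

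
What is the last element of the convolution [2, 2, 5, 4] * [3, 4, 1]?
Use y[k] = Σ_i a[i]·b[k-i] at k=5. y[5] = 4×1 = 4

4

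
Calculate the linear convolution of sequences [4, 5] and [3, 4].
y[0] = 4×3 = 12; y[1] = 4×4 + 5×3 = 31; y[2] = 5×4 = 20

[12, 31, 20]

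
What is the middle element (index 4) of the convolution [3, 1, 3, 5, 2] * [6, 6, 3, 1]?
Use y[k] = Σ_i a[i]·b[k-i] at k=4. y[4] = 1×1 + 3×3 + 5×6 + 2×6 = 52

52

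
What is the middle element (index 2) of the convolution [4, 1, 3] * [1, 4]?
Use y[k] = Σ_i a[i]·b[k-i] at k=2. y[2] = 1×4 + 3×1 = 7

7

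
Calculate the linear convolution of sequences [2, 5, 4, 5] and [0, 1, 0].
y[0] = 2×0 = 0; y[1] = 2×1 + 5×0 = 2; y[2] = 2×0 + 5×1 + 4×0 = 5; y[3] = 5×0 + 4×1 + 5×0 = 4; y[4] = 4×0 + 5×1 = 5; y[5] = 5×0 = 0

[0, 2, 5, 4, 5, 0]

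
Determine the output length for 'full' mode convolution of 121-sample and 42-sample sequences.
Linear/full convolution length: m + n - 1 = 121 + 42 - 1 = 162

162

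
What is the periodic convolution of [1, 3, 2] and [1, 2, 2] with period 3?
Use y[k] = Σ_j s[j]·t[(k-j) mod 3]. y[0] = 1×1 + 3×2 + 2×2 = 11; y[1] = 1×2 + 3×1 + 2×2 = 9; y[2] = 1×2 + 3×2 + 2×1 = 10. Result: [11, 9, 10]

[11, 9, 10]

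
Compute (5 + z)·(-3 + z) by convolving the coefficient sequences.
Ascending coefficients: a = [5, 1], b = [-3, 1]. c[0] = 5×-3 = -15; c[1] = 5×1 + 1×-3 = 2; c[2] = 1×1 = 1. Result coefficients: [-15, 2, 1] → -15 + 2z + z^2

-15 + 2z + z^2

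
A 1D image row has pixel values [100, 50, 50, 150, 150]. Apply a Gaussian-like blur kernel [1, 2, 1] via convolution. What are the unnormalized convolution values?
Convolve image row [100, 50, 50, 150, 150] with kernel [1, 2, 1]: y[0] = 100×1 = 100; y[1] = 100×2 + 50×1 = 250; y[2] = 100×1 + 50×2 + 50×1 = 250; y[3] = 50×1 + 50×2 + 150×1 = 300; y[4] = 50×1 + 150×2 + 150×1 = 500; y[5] = 150×1 + 150×2 = 450; y[6] = 150×1 = 150 → [100, 250, 250, 300, 500, 450, 150]. Normalization factor = sum(kernel) = 4.

[100, 250, 250, 300, 500, 450, 150]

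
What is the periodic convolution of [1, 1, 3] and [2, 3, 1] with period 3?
Use y[k] = Σ_j s[j]·t[(k-j) mod 3]. y[0] = 1×2 + 1×1 + 3×3 = 12; y[1] = 1×3 + 1×2 + 3×1 = 8; y[2] = 1×1 + 1×3 + 3×2 = 10. Result: [12, 8, 10]

[12, 8, 10]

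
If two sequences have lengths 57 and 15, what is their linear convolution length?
Linear/full convolution length: m + n - 1 = 57 + 15 - 1 = 71

71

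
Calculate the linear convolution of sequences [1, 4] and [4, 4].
y[0] = 1×4 = 4; y[1] = 1×4 + 4×4 = 20; y[2] = 4×4 = 16

[4, 20, 16]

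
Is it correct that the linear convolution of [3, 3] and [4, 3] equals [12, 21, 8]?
Recompute linear convolution of [3, 3] and [4, 3]: y[0] = 3×4 = 12; y[1] = 3×3 + 3×4 = 21; y[2] = 3×3 = 9 → [12, 21, 9]. Compare to given [12, 21, 8]: they differ at index 2: given 8, correct 9, so answer: No

No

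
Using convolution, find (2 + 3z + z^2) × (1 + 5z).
Ascending coefficients: a = [2, 3, 1], b = [1, 5]. c[0] = 2×1 = 2; c[1] = 2×5 + 3×1 = 13; c[2] = 3×5 + 1×1 = 16; c[3] = 1×5 = 5. Result coefficients: [2, 13, 16, 5] → 2 + 13z + 16z^2 + 5z^3

2 + 13z + 16z^2 + 5z^3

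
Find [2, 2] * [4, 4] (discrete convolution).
y[0] = 2×4 = 8; y[1] = 2×4 + 2×4 = 16; y[2] = 2×4 = 8

[8, 16, 8]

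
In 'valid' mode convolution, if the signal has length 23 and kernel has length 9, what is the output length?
'Valid' mode counts only positions where the kernel fully overlaps the signal: m - n + 1 = 23 - 9 + 1 = 15

15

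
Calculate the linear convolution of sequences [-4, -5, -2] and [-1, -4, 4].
y[0] = -4×-1 = 4; y[1] = -4×-4 + -5×-1 = 21; y[2] = -4×4 + -5×-4 + -2×-1 = 6; y[3] = -5×4 + -2×-4 = -12; y[4] = -2×4 = -8

[4, 21, 6, -12, -8]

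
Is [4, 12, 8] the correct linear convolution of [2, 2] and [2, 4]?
Recompute linear convolution of [2, 2] and [2, 4]: y[0] = 2×2 = 4; y[1] = 2×4 + 2×2 = 12; y[2] = 2×4 = 8 → [4, 12, 8]. Given [4, 12, 8] matches, so answer: Yes

Yes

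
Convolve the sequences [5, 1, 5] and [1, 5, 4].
y[0] = 5×1 = 5; y[1] = 5×5 + 1×1 = 26; y[2] = 5×4 + 1×5 + 5×1 = 30; y[3] = 1×4 + 5×5 = 29; y[4] = 5×4 = 20

[5, 26, 30, 29, 20]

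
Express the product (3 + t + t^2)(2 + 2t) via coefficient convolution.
Ascending coefficients: a = [3, 1, 1], b = [2, 2]. c[0] = 3×2 = 6; c[1] = 3×2 + 1×2 = 8; c[2] = 1×2 + 1×2 = 4; c[3] = 1×2 = 2. Result coefficients: [6, 8, 4, 2] → 6 + 8t + 4t^2 + 2t^3

6 + 8t + 4t^2 + 2t^3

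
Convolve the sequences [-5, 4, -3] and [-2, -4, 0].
y[0] = -5×-2 = 10; y[1] = -5×-4 + 4×-2 = 12; y[2] = -5×0 + 4×-4 + -3×-2 = -10; y[3] = 4×0 + -3×-4 = 12; y[4] = -3×0 = 0

[10, 12, -10, 12, 0]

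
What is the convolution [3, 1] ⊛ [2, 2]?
y[0] = 3×2 = 6; y[1] = 3×2 + 1×2 = 8; y[2] = 1×2 = 2

[6, 8, 2]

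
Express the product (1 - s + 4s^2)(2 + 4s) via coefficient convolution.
Ascending coefficients: a = [1, -1, 4], b = [2, 4]. c[0] = 1×2 = 2; c[1] = 1×4 + -1×2 = 2; c[2] = -1×4 + 4×2 = 4; c[3] = 4×4 = 16. Result coefficients: [2, 2, 4, 16] → 2 + 2s + 4s^2 + 16s^3

2 + 2s + 4s^2 + 16s^3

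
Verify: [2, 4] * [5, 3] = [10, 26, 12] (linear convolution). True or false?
Recompute linear convolution of [2, 4] and [5, 3]: y[0] = 2×5 = 10; y[1] = 2×3 + 4×5 = 26; y[2] = 4×3 = 12 → [10, 26, 12]. Given [10, 26, 12] matches, so answer: Yes

Yes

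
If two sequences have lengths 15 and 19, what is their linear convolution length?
Linear/full convolution length: m + n - 1 = 15 + 19 - 1 = 33

33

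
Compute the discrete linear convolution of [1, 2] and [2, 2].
y[0] = 1×2 = 2; y[1] = 1×2 + 2×2 = 6; y[2] = 2×2 = 4

[2, 6, 4]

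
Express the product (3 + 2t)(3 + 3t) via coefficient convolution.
Ascending coefficients: a = [3, 2], b = [3, 3]. c[0] = 3×3 = 9; c[1] = 3×3 + 2×3 = 15; c[2] = 2×3 = 6. Result coefficients: [9, 15, 6] → 9 + 15t + 6t^2

9 + 15t + 6t^2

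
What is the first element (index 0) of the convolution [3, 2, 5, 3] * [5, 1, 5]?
Use y[k] = Σ_i a[i]·b[k-i] at k=0. y[0] = 3×5 = 15

15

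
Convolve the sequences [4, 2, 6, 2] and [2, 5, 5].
y[0] = 4×2 = 8; y[1] = 4×5 + 2×2 = 24; y[2] = 4×5 + 2×5 + 6×2 = 42; y[3] = 2×5 + 6×5 + 2×2 = 44; y[4] = 6×5 + 2×5 = 40; y[5] = 2×5 = 10

[8, 24, 42, 44, 40, 10]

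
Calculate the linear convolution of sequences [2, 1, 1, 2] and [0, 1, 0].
y[0] = 2×0 = 0; y[1] = 2×1 + 1×0 = 2; y[2] = 2×0 + 1×1 + 1×0 = 1; y[3] = 1×0 + 1×1 + 2×0 = 1; y[4] = 1×0 + 2×1 = 2; y[5] = 2×0 = 0

[0, 2, 1, 1, 2, 0]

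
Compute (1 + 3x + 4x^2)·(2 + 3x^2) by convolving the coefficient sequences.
Ascending coefficients: a = [1, 3, 4], b = [2, 0, 3]. c[0] = 1×2 = 2; c[1] = 1×0 + 3×2 = 6; c[2] = 1×3 + 3×0 + 4×2 = 11; c[3] = 3×3 + 4×0 = 9; c[4] = 4×3 = 12. Result coefficients: [2, 6, 11, 9, 12] → 2 + 6x + 11x^2 + 9x^3 + 12x^4

2 + 6x + 11x^2 + 9x^3 + 12x^4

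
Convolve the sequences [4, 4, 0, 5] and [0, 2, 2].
y[0] = 4×0 = 0; y[1] = 4×2 + 4×0 = 8; y[2] = 4×2 + 4×2 + 0×0 = 16; y[3] = 4×2 + 0×2 + 5×0 = 8; y[4] = 0×2 + 5×2 = 10; y[5] = 5×2 = 10

[0, 8, 16, 8, 10, 10]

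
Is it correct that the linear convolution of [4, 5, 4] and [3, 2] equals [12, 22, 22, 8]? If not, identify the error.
Recompute linear convolution of [4, 5, 4] and [3, 2]: y[0] = 4×3 = 12; y[1] = 4×2 + 5×3 = 23; y[2] = 5×2 + 4×3 = 22; y[3] = 4×2 = 8 → [12, 23, 22, 8]. Compare to given [12, 22, 22, 8]: they differ at index 1: given 22, correct 23, so answer: No

No. Error at index 1: given 22, correct 23.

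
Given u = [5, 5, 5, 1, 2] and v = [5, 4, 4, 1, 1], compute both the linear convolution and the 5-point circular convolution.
Linear: y_lin[0] = 5×5 = 25; y_lin[1] = 5×4 + 5×5 = 45; y_lin[2] = 5×4 + 5×4 + 5×5 = 65; y_lin[3] = 5×1 + 5×4 + 5×4 + 1×5 = 50; y_lin[4] = 5×1 + 5×1 + 5×4 + 1×4 + 2×5 = 44; y_lin[5] = 5×1 + 5×1 + 1×4 + 2×4 = 22; y_lin[6] = 5×1 + 1×1 + 2×4 = 14; y_lin[7] = 1×1 + 2×1 = 3; y_lin[8] = 2×1 = 2 → [25, 45, 65, 50, 44, 22, 14, 3, 2]. Circular (length 5): y[0] = 5×5 + 5×1 + 5×1 + 1×4 + 2×4 = 47; y[1] = 5×4 + 5×5 + 5×1 + 1×1 + 2×4 = 59; y[2] = 5×4 + 5×4 + 5×5 + 1×1 + 2×1 = 68; y[3] = 5×1 + 5×4 + 5×4 + 1×5 + 2×1 = 52; y[4] = 5×1 + 5×1 + 5×4 + 1×4 + 2×5 = 44 → [47, 59, 68, 52, 44]

Linear: [25, 45, 65, 50, 44, 22, 14, 3, 2], Circular: [47, 59, 68, 52, 44]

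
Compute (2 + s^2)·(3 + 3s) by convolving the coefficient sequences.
Ascending coefficients: a = [2, 0, 1], b = [3, 3]. c[0] = 2×3 = 6; c[1] = 2×3 + 0×3 = 6; c[2] = 0×3 + 1×3 = 3; c[3] = 1×3 = 3. Result coefficients: [6, 6, 3, 3] → 6 + 6s + 3s^2 + 3s^3

6 + 6s + 3s^2 + 3s^3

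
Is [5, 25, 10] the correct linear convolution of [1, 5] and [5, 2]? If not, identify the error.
Recompute linear convolution of [1, 5] and [5, 2]: y[0] = 1×5 = 5; y[1] = 1×2 + 5×5 = 27; y[2] = 5×2 = 10 → [5, 27, 10]. Compare to given [5, 25, 10]: they differ at index 1: given 25, correct 27, so answer: No

No. Error at index 1: given 25, correct 27.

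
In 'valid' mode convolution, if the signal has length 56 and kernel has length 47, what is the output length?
'Valid' mode counts only positions where the kernel fully overlaps the signal: m - n + 1 = 56 - 47 + 1 = 10

10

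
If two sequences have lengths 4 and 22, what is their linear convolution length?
Linear/full convolution length: m + n - 1 = 4 + 22 - 1 = 25

25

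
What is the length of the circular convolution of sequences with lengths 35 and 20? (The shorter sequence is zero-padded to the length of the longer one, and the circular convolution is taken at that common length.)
Circular convolution (zero-padding the shorter input) has length max(m, n) = max(35, 20) = 35

35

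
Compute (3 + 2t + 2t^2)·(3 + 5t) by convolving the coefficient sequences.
Ascending coefficients: a = [3, 2, 2], b = [3, 5]. c[0] = 3×3 = 9; c[1] = 3×5 + 2×3 = 21; c[2] = 2×5 + 2×3 = 16; c[3] = 2×5 = 10. Result coefficients: [9, 21, 16, 10] → 9 + 21t + 16t^2 + 10t^3

9 + 21t + 16t^2 + 10t^3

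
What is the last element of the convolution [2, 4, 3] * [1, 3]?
Use y[k] = Σ_i a[i]·b[k-i] at k=3. y[3] = 3×3 = 9

9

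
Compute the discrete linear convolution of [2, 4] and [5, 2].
y[0] = 2×5 = 10; y[1] = 2×2 + 4×5 = 24; y[2] = 4×2 = 8

[10, 24, 8]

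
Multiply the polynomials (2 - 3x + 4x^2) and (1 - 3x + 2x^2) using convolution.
Ascending coefficients: a = [2, -3, 4], b = [1, -3, 2]. c[0] = 2×1 = 2; c[1] = 2×-3 + -3×1 = -9; c[2] = 2×2 + -3×-3 + 4×1 = 17; c[3] = -3×2 + 4×-3 = -18; c[4] = 4×2 = 8. Result coefficients: [2, -9, 17, -18, 8] → 2 - 9x + 17x^2 - 18x^3 + 8x^4

2 - 9x + 17x^2 - 18x^3 + 8x^4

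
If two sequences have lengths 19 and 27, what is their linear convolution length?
Linear/full convolution length: m + n - 1 = 19 + 27 - 1 = 45

45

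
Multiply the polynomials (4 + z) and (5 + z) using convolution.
Ascending coefficients: a = [4, 1], b = [5, 1]. c[0] = 4×5 = 20; c[1] = 4×1 + 1×5 = 9; c[2] = 1×1 = 1. Result coefficients: [20, 9, 1] → 20 + 9z + z^2

20 + 9z + z^2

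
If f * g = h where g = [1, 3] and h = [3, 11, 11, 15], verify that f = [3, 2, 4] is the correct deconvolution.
Forward-compute [3, 2, 4] * [1, 3]: h[0] = 3×1 = 3; h[1] = 3×3 + 2×1 = 11; h[2] = 2×3 + 4×1 = 10; h[3] = 4×3 = 12 → [3, 11, 10, 12]. Does not match given h = [3, 11, 11, 15].

Not verified. [3, 2, 4] * [1, 3] = [3, 11, 10, 12], which differs from [3, 11, 11, 15] at index 2.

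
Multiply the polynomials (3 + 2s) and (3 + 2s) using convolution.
Ascending coefficients: a = [3, 2], b = [3, 2]. c[0] = 3×3 = 9; c[1] = 3×2 + 2×3 = 12; c[2] = 2×2 = 4. Result coefficients: [9, 12, 4] → 9 + 12s + 4s^2

9 + 12s + 4s^2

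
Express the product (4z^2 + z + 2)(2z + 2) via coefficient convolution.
Ascending coefficients: a = [2, 1, 4], b = [2, 2]. c[0] = 2×2 = 4; c[1] = 2×2 + 1×2 = 6; c[2] = 1×2 + 4×2 = 10; c[3] = 4×2 = 8. Result coefficients: [4, 6, 10, 8] → 8z^3 + 10z^2 + 6z + 4

8z^3 + 10z^2 + 6z + 4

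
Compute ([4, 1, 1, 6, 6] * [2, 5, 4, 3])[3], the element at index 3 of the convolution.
Use y[k] = Σ_i a[i]·b[k-i] at k=3. y[3] = 4×3 + 1×4 + 1×5 + 6×2 = 33

33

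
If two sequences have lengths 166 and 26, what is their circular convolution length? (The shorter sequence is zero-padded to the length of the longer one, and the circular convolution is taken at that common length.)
Circular convolution (zero-padding the shorter input) has length max(m, n) = max(166, 26) = 166

166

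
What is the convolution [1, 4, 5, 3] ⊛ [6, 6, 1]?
y[0] = 1×6 = 6; y[1] = 1×6 + 4×6 = 30; y[2] = 1×1 + 4×6 + 5×6 = 55; y[3] = 4×1 + 5×6 + 3×6 = 52; y[4] = 5×1 + 3×6 = 23; y[5] = 3×1 = 3

[6, 30, 55, 52, 23, 3]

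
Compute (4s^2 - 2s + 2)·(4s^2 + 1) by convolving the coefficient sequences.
Ascending coefficients: a = [2, -2, 4], b = [1, 0, 4]. c[0] = 2×1 = 2; c[1] = 2×0 + -2×1 = -2; c[2] = 2×4 + -2×0 + 4×1 = 12; c[3] = -2×4 + 4×0 = -8; c[4] = 4×4 = 16. Result coefficients: [2, -2, 12, -8, 16] → 16s^4 - 8s^3 + 12s^2 - 2s + 2

16s^4 - 8s^3 + 12s^2 - 2s + 2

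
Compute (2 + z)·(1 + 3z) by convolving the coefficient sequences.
Ascending coefficients: a = [2, 1], b = [1, 3]. c[0] = 2×1 = 2; c[1] = 2×3 + 1×1 = 7; c[2] = 1×3 = 3. Result coefficients: [2, 7, 3] → 2 + 7z + 3z^2

2 + 7z + 3z^2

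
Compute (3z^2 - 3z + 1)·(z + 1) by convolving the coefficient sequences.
Ascending coefficients: a = [1, -3, 3], b = [1, 1]. c[0] = 1×1 = 1; c[1] = 1×1 + -3×1 = -2; c[2] = -3×1 + 3×1 = 0; c[3] = 3×1 = 3. Result coefficients: [1, -2, 0, 3] → 3z^3 - 2z + 1

3z^3 - 2z + 1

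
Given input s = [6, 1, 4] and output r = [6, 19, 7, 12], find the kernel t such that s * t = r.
Output length 4 = len(s) + len(t) - 1 ⇒ len(t) = 2. Solve t forward using t[k] = (r[k] - Σ_{i≥1} s[i]·t[k-i]) / s[0]: t[0] = r[0] / s[0] = 6 / 6 = 1; t[1] = (r[1] - 1×1) / s[0] = (19 - 1×1) / 6 = 3. So t = [1, 3]. Forward-check [6, 1, 4] * [1, 3]: r[0] = 6×1 = 6; r[1] = 6×3 + 1×1 = 19; r[2] = 1×3 + 4×1 = 7; r[3] = 4×3 = 12 → [6, 19, 7, 12] ✓

[1, 3]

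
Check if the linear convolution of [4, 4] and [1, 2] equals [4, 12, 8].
Recompute linear convolution of [4, 4] and [1, 2]: y[0] = 4×1 = 4; y[1] = 4×2 + 4×1 = 12; y[2] = 4×2 = 8 → [4, 12, 8]. Given [4, 12, 8] matches, so answer: Yes

Yes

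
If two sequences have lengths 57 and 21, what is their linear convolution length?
Linear/full convolution length: m + n - 1 = 57 + 21 - 1 = 77

77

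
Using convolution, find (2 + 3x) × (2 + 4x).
Ascending coefficients: a = [2, 3], b = [2, 4]. c[0] = 2×2 = 4; c[1] = 2×4 + 3×2 = 14; c[2] = 3×4 = 12. Result coefficients: [4, 14, 12] → 4 + 14x + 12x^2

4 + 14x + 12x^2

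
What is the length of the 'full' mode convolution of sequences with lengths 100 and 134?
Linear/full convolution length: m + n - 1 = 100 + 134 - 1 = 233

233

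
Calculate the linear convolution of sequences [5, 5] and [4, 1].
y[0] = 5×4 = 20; y[1] = 5×1 + 5×4 = 25; y[2] = 5×1 = 5

[20, 25, 5]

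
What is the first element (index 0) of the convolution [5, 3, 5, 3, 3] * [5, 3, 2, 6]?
Use y[k] = Σ_i a[i]·b[k-i] at k=0. y[0] = 5×5 = 25

25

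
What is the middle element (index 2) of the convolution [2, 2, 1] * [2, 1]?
Use y[k] = Σ_i a[i]·b[k-i] at k=2. y[2] = 2×1 + 1×2 = 4

4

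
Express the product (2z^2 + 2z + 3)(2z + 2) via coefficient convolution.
Ascending coefficients: a = [3, 2, 2], b = [2, 2]. c[0] = 3×2 = 6; c[1] = 3×2 + 2×2 = 10; c[2] = 2×2 + 2×2 = 8; c[3] = 2×2 = 4. Result coefficients: [6, 10, 8, 4] → 4z^3 + 8z^2 + 10z + 6

4z^3 + 8z^2 + 10z + 6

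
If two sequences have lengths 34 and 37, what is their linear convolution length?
Linear/full convolution length: m + n - 1 = 34 + 37 - 1 = 70

70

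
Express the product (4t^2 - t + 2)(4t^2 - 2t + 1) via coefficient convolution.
Ascending coefficients: a = [2, -1, 4], b = [1, -2, 4]. c[0] = 2×1 = 2; c[1] = 2×-2 + -1×1 = -5; c[2] = 2×4 + -1×-2 + 4×1 = 14; c[3] = -1×4 + 4×-2 = -12; c[4] = 4×4 = 16. Result coefficients: [2, -5, 14, -12, 16] → 16t^4 - 12t^3 + 14t^2 - 5t + 2

16t^4 - 12t^3 + 14t^2 - 5t + 2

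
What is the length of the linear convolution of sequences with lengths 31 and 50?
Linear/full convolution length: m + n - 1 = 31 + 50 - 1 = 80

80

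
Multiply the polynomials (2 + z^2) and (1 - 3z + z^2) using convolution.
Ascending coefficients: a = [2, 0, 1], b = [1, -3, 1]. c[0] = 2×1 = 2; c[1] = 2×-3 + 0×1 = -6; c[2] = 2×1 + 0×-3 + 1×1 = 3; c[3] = 0×1 + 1×-3 = -3; c[4] = 1×1 = 1. Result coefficients: [2, -6, 3, -3, 1] → 2 - 6z + 3z^2 - 3z^3 + z^4

2 - 6z + 3z^2 - 3z^3 + z^4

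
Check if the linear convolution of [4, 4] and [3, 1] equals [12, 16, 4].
Recompute linear convolution of [4, 4] and [3, 1]: y[0] = 4×3 = 12; y[1] = 4×1 + 4×3 = 16; y[2] = 4×1 = 4 → [12, 16, 4]. Given [12, 16, 4] matches, so answer: Yes

Yes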